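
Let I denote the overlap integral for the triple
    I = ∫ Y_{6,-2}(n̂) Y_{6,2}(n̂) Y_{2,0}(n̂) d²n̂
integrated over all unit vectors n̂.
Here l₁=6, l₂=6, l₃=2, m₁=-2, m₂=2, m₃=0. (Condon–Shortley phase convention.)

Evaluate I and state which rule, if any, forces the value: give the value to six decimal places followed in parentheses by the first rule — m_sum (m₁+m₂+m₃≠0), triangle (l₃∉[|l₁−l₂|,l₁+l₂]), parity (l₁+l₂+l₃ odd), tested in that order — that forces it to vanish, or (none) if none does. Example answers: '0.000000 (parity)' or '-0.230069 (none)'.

Checks pass: Σm=0; 14 even; l₃=2∈[0,12].
(2·6+1)(2·6+1)(2·2+1) = 845
Δ: 10! 2! 2! / 15! → 1/90090
sum: t=4:+1/69120 t=5:−1/14400 t=6:+1/69120 = -7/172800
3j²(6 6 2; 0 0 0) = Δ·Π!·Σ² = 14/715  (sign -1)
sum: t=6:+1/69120 t=7:−1/30240 t=8:+1/322560 = -1/64512
3j²(6 6 2; -2 2 0) = Δ·Π!·Σ² = 10/1001  (sign -1)
combine: 4πI² = 845·14/715·10/1001 = 20/121
take √, sign +1: I = 0.11468784
No selection rule forces the value: the integral is nonzero (none).

0.114688 (none)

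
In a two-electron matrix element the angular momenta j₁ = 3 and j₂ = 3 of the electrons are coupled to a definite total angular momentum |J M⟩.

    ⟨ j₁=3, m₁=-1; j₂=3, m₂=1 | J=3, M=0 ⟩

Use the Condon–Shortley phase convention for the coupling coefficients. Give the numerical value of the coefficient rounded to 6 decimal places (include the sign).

√[7·3!3!3!/10! · 2!4!4!2!3!3!] = √(864/25)
  +(−1)^1/∏(1,2,3,3,0,0)! = -1/72  (running -1/72)
  +(−1)^2/∏(2,1,2,2,1,1)! = 1/8  (running 1/9)
  +(−1)^3/∏(3,0,1,1,2,2)! = -1/24  (running 5/72)
⟨..|..⟩ = √(864/25)·(5/72) = +0.408248

+0.408248  (= +√(1/6))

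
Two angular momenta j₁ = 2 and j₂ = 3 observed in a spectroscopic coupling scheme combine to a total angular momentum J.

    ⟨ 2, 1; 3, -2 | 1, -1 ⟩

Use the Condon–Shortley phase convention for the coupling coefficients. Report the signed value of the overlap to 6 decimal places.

√[3·4!0!2!/7! · 3!1!1!5!0!2!] = √(288/7)
  +(−1)^1/∏(1,3,0,0,0,2)! = -1/12  (running -1/12)
⟨..|..⟩ = √(288/7)·(-1/12) = -0.534522

-0.534522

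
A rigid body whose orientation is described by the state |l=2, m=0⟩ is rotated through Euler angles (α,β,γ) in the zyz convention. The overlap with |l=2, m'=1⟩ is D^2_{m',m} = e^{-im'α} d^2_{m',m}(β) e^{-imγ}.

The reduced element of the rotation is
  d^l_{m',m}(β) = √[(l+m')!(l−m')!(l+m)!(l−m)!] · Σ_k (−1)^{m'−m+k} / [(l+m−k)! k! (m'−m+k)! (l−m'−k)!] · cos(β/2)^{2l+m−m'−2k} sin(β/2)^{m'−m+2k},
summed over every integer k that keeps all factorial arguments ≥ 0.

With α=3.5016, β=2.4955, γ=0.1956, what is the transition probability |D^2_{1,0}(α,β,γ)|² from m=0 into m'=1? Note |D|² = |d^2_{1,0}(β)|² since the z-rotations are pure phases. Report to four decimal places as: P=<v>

P=0.3466

D^2_{1,0}(3.5016,2.4955,0.1956) = e^{-i·1·3.5016}·d^2_{1,0}(2.4955)·e^{-i·0·0.1956}. Compute d first:
With c≡cos(β/2)=0.317457 and s≡sin(β/2)=0.948273, N=[6·1·2·2]^{1/2}=4.898979
k: max(0,(0)−(1))=0 … min(2+(0),2−(1))=1
  k=0: (−1)^1·4.8990/(2)·0.3175^3·0.9483^1 = -0.074313
  k=1: (−1)^2·4.8990/(2)·0.3175^1·0.9483^3 = +0.663071
d^2_{1,0}(2.4955) = -0.074313 +0.663071 = +0.588758
|D^2_{1,0}|² = |d^2_{1,0}(β)|² = (+0.588758)² = 0.346636 (the z-rotation phases have unit modulus)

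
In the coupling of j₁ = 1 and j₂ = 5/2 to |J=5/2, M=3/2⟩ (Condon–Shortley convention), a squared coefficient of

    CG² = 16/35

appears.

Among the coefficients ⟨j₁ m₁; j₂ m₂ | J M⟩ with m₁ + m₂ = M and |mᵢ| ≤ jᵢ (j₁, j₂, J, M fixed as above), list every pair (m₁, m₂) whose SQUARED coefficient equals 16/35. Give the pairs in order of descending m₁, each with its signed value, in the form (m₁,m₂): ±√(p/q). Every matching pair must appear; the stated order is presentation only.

Admissible pairs with m₁+m₂ = M = 3/2: (-1,5/2), (0,3/2), (1,1/2)
  (m₁,m₂)=(1,1/2): CG² = 16/35, CG = +√(16/35)   ← matches the target
  (m₁,m₂)=(0,3/2): CG² = 9/35, CG = −√(9/35)
  (m₁,m₂)=(-1,5/2): CG² = 2/7, CG = −√(2/7)
Pairs with CG² = 16/35: (1,1/2): +√(16/35)

(1,1/2): +√(16/35)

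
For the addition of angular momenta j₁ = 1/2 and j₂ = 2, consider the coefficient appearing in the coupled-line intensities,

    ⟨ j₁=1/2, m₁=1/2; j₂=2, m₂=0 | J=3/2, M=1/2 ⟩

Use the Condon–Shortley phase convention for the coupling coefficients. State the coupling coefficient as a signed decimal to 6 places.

+0.632456

triangle: 1!×0!×3!/5! = 6/120
(j±m)!: 1!×0!×2!×2!×2!×1! = 8
prefactor² = (2J+1)×Δ×N² = 8/5
  k=0: +1/(0!×1!×0!×2!×0!×1!) = 1/2
Σ = 1/2  ⇒  CG² = 8/5×(1/2)² = 2/5
CG = +√(2/5) = +0.632456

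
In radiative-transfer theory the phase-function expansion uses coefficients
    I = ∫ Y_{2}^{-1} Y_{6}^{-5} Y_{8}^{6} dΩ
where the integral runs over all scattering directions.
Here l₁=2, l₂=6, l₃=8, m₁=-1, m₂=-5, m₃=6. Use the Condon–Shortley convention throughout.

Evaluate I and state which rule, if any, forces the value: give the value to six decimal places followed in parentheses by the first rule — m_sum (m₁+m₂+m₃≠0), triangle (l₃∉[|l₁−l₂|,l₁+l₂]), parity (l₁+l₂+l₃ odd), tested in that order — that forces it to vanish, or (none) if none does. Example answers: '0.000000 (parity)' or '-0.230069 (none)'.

0.228971 (none)

Rules hold: Σm=0, L=16 even, 4≤8≤8.
N = 5·13·17 = 1105
Δ = 0!·4!·12!/17! = 1/30940
Racah Σ t=0..0: t=0:+1/2073600 = 1/2073600
⇒ 3j(2 6 8; 0 0 0)² = 28/1105, sgn +1
Racah Σ t=0..0: t=0:+1/239500800 = 1/239500800
⇒ 3j(2 6 8; -1 -5 6)² = 2/85, sgn +1
4πI² = N·(3j₀)²·(3jₘ)² = 56/85
I = +1·√(0.658824/4π) = 0.22897055
No selection rule forces the value: the integral is nonzero (none).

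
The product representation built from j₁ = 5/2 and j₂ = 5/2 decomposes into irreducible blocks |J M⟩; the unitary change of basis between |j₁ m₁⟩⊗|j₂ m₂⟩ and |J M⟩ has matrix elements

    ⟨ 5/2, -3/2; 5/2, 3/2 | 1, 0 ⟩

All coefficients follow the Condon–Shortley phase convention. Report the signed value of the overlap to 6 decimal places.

√[3·4!1!1!/7! · 1!4!4!1!1!1!] = √(288/35)
  +(−1)^3/∏(3,1,1,1,0,0)! = -1/6  (running -1/6)
  +(−1)^4/∏(4,0,0,0,1,1)! = 1/24  (running -1/8)
⟨..|..⟩ = √(288/35)·(-1/8) = -0.358569

-0.358569  (= −√(9/70))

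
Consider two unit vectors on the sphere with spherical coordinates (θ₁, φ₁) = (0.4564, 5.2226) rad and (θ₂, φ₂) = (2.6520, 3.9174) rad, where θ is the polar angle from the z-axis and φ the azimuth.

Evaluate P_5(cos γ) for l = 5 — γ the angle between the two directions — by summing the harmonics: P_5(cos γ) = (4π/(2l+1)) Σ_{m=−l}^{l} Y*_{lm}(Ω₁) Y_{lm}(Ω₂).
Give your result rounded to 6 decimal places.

0.409153

Term-by-term m-sum for l=5 (normalisation 4π/11 = 1.142397):
  term(m=-5) = (0.000080, 0.000020)   from Y*(Ω₁)=(0.004297, 0.006410), Y(Ω₂)=(0.007901, -0.007178)
  term(m=-4) = (-0.001533, 0.002751)   from Y*(Ω₁)=(-0.022513, 0.044314), Y(Ω₂)=(0.063303, 0.002430)
  term(m=-3) = (-0.028626, -0.027982)   from Y*(Ω₁)=(-0.184992, 0.007434), Y(Ω₂)=(0.148426, 0.157222)
  term(m=-2) = (0.159633, -0.093787)   from Y*(Ω₁)=(-0.219032, -0.356951), Y(Ω₂)=(-0.008479, 0.442008)
  term(m=-1) = (0.053055, 0.195040)   from Y*(Ω₁)=(0.231186, -0.413102), Y(Ω₂)=(-0.304801, 0.299009)
  term(m=+0) = (-0.007065, -0.000000)   from Y*(Ω₁)=(-0.052522, -0.000000), Y(Ω₂)=(0.134511, 0.000000)
  term(m=+1) = (0.053055, -0.195040)   from Y*(Ω₁)=(-0.231186, -0.413102), Y(Ω₂)=(0.304801, 0.299009)
  term(m=+2) = (0.159633, 0.093787)   from Y*(Ω₁)=(-0.219032, 0.356951), Y(Ω₂)=(-0.008479, -0.442008)
  term(m=+3) = (-0.028626, 0.027982)   from Y*(Ω₁)=(0.184992, 0.007434), Y(Ω₂)=(-0.148426, 0.157222)
  term(m=+4) = (-0.001533, -0.002751)   from Y*(Ω₁)=(-0.022513, -0.044314), Y(Ω₂)=(0.063303, -0.002430)
  term(m=+5) = (0.000080, -0.000020)   from Y*(Ω₁)=(-0.004297, 0.006410), Y(Ω₂)=(-0.007901, -0.007178)
Total Σ_m = (0.358153, -0.000000). Multiply by 1.142397: (0.409153, -0.000000). P_5(cos γ) = 0.409153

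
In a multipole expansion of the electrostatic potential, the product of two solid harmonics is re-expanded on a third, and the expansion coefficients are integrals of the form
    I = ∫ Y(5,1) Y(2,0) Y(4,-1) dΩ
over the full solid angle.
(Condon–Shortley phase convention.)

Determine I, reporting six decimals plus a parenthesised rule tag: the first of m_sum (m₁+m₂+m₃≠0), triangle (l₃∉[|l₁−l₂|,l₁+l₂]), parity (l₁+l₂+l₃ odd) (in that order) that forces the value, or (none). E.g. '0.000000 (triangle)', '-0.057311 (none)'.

0.000000 (parity)

Σlᵢ=11 odd — θ-integrand is odd under cosθ→−cosθ; I=0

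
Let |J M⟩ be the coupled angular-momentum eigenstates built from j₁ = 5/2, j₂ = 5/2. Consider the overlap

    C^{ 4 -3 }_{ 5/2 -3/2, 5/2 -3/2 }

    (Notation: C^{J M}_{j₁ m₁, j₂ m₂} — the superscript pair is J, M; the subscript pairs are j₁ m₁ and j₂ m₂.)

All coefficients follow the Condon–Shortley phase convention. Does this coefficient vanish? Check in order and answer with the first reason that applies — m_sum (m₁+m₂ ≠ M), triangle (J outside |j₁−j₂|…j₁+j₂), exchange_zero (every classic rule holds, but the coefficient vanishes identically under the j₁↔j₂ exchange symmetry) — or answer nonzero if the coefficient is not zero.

exchange_zero

m-sum: m₁+m₂ = -3/2+(-3/2) = -3, M = -3  ✓
triangle: |j₁−j₂| = 0 ≤ J = 4 ≤ j₁+j₂ = 5  ✓
exchange: j₁=j₂ and m₁=m₂, and (−1)^(j₁+j₂−J) = (−1)^1 = −1 forces ⟨j₁m₁;j₂m₂|JM⟩ = −⟨j₂m₂;j₁m₁|JM⟩ = −⟨j₁m₁;j₂m₂|JM⟩ ⇒ the coefficient vanishes identically
Racah sum check: Σ_k collapses to 0 ⇒ CG = 0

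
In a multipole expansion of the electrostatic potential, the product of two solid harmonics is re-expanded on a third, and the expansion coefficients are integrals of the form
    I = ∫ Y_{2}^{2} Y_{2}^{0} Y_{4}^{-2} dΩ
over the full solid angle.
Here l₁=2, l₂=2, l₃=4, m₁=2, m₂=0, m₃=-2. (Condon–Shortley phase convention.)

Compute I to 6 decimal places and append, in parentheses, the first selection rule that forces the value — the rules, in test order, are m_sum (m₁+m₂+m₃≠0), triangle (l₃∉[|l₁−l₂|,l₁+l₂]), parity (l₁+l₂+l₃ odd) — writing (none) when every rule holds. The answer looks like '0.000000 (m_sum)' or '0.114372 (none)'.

Checks pass: Σm=0; 8 even; l₃=4∈[0,4].
(2·2+1)(2·2+1)(2·4+1) = 225
Δ: 0! 4! 4! / 9! → 1/630
sum: t=0:+1/16 = 1/16
3j²(2 2 4; 0 0 0) = Δ·Π!·Σ² = 2/35  (sign +1)
sum: t=0:+1/96 = 1/96
3j²(2 2 4; 2 0 -2) = Δ·Π!·Σ² = 1/42  (sign +1)
combine: 4πI² = 225·2/35·1/42 = 15/49
take √, sign +1: I = 0.15607835
No selection rule forces the value: the integral is nonzero (none).

0.156078 (none)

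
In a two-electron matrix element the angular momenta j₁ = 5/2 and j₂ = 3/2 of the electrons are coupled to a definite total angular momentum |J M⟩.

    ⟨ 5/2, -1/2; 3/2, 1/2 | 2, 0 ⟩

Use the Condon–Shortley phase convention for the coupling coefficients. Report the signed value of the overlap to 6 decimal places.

triangle: 2!·3!·1!/7! = 12/5040
(j±m)!: 2!·3!·2!·1!·2!·2! = 96
prefactor² = (2J+1)·Δ·N² = 8/7
  k=1: −1/(1!·1!·2!·1!·1!·0!) = -1/2
  k=2: +1/(2!·0!·1!·0!·2!·1!) = 1/4
Σ = -1/4  ⇒  CG² = 8/7·(-1/4)² = 1/14
CG = −√(1/14) = -0.267261

−√(1/14) ≈ -0.267261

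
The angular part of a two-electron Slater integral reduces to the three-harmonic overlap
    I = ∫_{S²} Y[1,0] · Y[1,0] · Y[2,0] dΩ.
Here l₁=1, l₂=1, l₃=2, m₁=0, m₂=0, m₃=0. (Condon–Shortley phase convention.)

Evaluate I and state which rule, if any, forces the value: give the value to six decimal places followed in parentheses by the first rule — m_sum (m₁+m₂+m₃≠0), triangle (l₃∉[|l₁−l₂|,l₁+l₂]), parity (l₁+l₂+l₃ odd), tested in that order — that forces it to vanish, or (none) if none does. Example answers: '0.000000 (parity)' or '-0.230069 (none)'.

0.252313 (none)

m-sum 0 ✓  L=4 even ✓  0≤2≤2 ✓
Π(2lᵢ+1) = 3×3×5 = 45
triangle coeff Δ(1,1,2) = 1/30
Σ_t [0,0]: t=0:+1/1 = 1/1
(3j)²=2/15 [(1 1 2; 0 0 0)], sign=+1
(m-triple is (0,0,0) — same symbol as above.)
⇒ 4πI² = 4/5
I = (+1)√(4/5/(4π)) = 0.25231325
No selection rule forces the value: the integral is nonzero (none).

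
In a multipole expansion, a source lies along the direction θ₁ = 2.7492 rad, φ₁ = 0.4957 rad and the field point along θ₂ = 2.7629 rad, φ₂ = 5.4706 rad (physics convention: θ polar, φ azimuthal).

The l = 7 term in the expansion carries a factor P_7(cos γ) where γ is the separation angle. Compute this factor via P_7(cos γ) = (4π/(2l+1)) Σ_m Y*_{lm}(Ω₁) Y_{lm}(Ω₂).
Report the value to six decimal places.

-0.382091

Summing Y*_{l m}(θ₁,φ₁)·Y_{l m}(θ₂,φ₂) over m ∈ [−7, 7]; prefactor 4π/(2·7+1) = 0.837758:
  m=-7: (-0.00057 - 0.00019j) × (0.00039 - 0.00026j) = -0.00000 + 0.00000j  (running Σ = -0.00000 + 0.00000j)
  m=-6: (0.00533 - 0.00090j) × (-0.00072 + 0.00438j) = 0.00000 + 0.00002j  (running Σ = -0.00000 + 0.00002j)
  m=-5: (-0.02388 + 0.01865j) × (-0.01567 - 0.02063j) = 0.00076 + 0.00020j  (running Σ = 0.00076 + 0.00022j)
  m=-4: (0.04703 - 0.10761j) × (0.10413 + 0.01137j) = 0.00612 - 0.01067j  (running Σ = 0.00688 - 0.01045j)
  m=-3: (0.02632 + 0.31371j) × (-0.22419 + 0.19031j) = -0.06560 - 0.06532j  (running Σ = -0.05872 - 0.07577j)
  m=-2: (-0.29308 - 0.44793j) × (0.02874 - 0.52807j) = -0.24496 + 0.14189j  (running Σ = -0.30368 + 0.06613j)
  m=-1: (0.35285 + 0.19080j) × (0.30290 + 0.31984j) = 0.04586 + 0.17065j  (running Σ = -0.25783 + 0.23677j)
  m=0: (0.26660 + 0.00000j) × (0.22344 + 0.00000j) = 0.05957 + 0.00000j  (running Σ = -0.19826 + 0.23677j)
  m=1: (-0.35285 + 0.19080j) × (-0.30290 + 0.31984j) = 0.04586 - 0.17065j  (running Σ = -0.15240 + 0.06613j)
  m=2: (-0.29308 + 0.44793j) × (0.02874 + 0.52807j) = -0.24496 - 0.14189j  (running Σ = -0.39737 - 0.07577j)
  m=3: (-0.02632 + 0.31371j) × (0.22419 + 0.19031j) = -0.06560 + 0.06532j  (running Σ = -0.46297 - 0.01045j)
  m=4: (0.04703 + 0.10761j) × (0.10413 - 0.01137j) = 0.00612 + 0.01067j  (running Σ = -0.45685 + 0.00022j)
  m=5: (0.02388 + 0.01865j) × (0.01567 - 0.02063j) = 0.00076 - 0.00020j  (running Σ = -0.45609 + 0.00002j)
  m=6: (0.00533 + 0.00090j) × (-0.00072 - 0.00438j) = 0.00000 - 0.00002j  (running Σ = -0.45609 + 0.00000j)
  m=7: (0.00057 - 0.00019j) × (-0.00039 - 0.00026j) = -0.00000 - 0.00000j  (running Σ = -0.45609 - 0.00000j)
Accumulated sum -0.45609 - 0.00000j; after 4π/(2l+1) scaling, -0.38209 - 0.00000j ⇒ P_7 = -0.382091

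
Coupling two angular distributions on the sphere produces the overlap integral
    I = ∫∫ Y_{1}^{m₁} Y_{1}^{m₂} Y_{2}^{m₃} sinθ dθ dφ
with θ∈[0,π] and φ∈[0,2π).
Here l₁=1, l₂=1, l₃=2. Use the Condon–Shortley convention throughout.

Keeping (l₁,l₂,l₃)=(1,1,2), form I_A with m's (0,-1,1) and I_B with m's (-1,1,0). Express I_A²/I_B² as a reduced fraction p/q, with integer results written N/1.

Shared (l₁,l₂,l₃)=(1,1,2): N and (l;000)² cancel in I_A²/I_B².
A: Δ = 0!·2!·2!/5! = 1/30; Racah Σ t=0..0: t=0:+1/2 = 1/2; ⇒ 3j(1 1 2; 0 -1 1)² = 1/10, sgn -1
B: Δ = 0!·2!·2!/5! = 1/30; Racah Σ t=0..0: t=0:+1/4 = 1/4; ⇒ 3j(1 1 2; -1 1 0)² = 1/30, sgn +1
I_A²/I_B² = (1/10)/(1/30) = 3/1

3/1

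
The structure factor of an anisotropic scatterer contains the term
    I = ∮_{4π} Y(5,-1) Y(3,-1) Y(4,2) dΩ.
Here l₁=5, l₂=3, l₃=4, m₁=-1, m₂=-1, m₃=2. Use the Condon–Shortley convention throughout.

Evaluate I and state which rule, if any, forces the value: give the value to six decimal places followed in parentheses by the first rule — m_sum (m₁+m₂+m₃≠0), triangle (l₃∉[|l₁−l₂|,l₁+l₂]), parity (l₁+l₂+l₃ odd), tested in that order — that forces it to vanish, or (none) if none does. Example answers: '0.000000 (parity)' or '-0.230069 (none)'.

Checks pass: Σm=0; 12 even; l₃=4∈[2,8].
(2·5+1)(2·3+1)(2·4+1) = 693
Δ: 4! 6! 2! / 13! → 1/180180
sum: t=1:−1/576 t=2:+1/144 t=3:−1/576 = 1/288
3j²(5 3 4; 0 0 0) = Δ·Π!·Σ² = 20/1001  (sign +1)
sum: t=0:+1/34560 t=1:−1/720 t=2:+1/384 = 43/34560
3j²(5 3 4; -1 -1 2) = Δ·Π!·Σ² = 1849/180180  (sign +1)
combine: 4πI² = 693·20/1001·1849/180180 = 1849/13013
take √, sign +1: I = 0.10633465
No selection rule forces the value: the integral is nonzero (none).

0.106335 (none)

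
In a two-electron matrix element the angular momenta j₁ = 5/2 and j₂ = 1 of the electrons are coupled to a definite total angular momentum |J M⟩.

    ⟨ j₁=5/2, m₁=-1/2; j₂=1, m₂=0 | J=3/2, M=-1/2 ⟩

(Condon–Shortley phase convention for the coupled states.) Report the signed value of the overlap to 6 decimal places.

−√(2/5) = -0.632456

j₁+j₂−J=2  J+j₁−j₂=3  J−j₁+j₂=0  j₁+j₂+J+1=6
(j₁±m₁, j₂±m₂, J±M) = (2,3,1,1,1,2)
P² = 8/5
sum k=1..1:
  [1] −1/2 = -1/2
S = -1/2
C² = P²·S² = 2/5 ; C = -0.632456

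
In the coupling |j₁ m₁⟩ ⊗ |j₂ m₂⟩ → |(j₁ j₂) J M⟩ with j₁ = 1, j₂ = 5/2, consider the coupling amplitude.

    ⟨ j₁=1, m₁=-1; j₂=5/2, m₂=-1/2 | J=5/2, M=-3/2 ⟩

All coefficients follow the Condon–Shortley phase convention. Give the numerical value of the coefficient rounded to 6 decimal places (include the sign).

triangle: 1!·1!·4!/7! = 24/5040
(j±m)!: 0!·2!·2!·3!·1!·4! = 576
prefactor² = (2J+1)·Δ·N² = 576/35
  k=1: −1/(1!·0!·1!·1!·0!·3!) = -1/6
Σ = -1/6  ⇒  CG² = 576/35·(-1/6)² = 16/35
CG = −√(16/35) = -0.676123

−√(16/35) = -0.676123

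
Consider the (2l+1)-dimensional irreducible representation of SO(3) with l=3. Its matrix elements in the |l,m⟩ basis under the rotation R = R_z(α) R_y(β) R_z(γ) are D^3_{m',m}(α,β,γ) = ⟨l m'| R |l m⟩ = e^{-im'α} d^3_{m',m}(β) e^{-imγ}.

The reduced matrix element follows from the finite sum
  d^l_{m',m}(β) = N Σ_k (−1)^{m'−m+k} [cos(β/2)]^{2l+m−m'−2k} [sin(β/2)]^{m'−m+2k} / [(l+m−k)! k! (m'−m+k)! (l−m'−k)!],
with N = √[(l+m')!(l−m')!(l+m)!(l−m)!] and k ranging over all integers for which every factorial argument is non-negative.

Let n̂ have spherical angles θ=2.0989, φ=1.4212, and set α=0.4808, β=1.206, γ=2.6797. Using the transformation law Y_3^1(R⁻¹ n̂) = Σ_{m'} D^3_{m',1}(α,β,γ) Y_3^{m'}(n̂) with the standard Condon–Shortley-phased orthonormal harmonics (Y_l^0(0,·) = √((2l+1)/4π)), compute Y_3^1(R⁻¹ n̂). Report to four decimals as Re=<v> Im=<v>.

Need the full column D^3_{m',1} for m'=−3..3 at α=0.4808, β=1.2060, γ=2.6797.
cos(β/2)=0.823638, sin(β/2)=0.567116
d^3_{-3,1}: single k=4 term ⇒ +0.271773;  D = +0.088964-0.256799i
d^3_{-2,1}: k∈[3..4] ⇒ +0.644547 -0.152790 = +0.491757;  D = -0.072176-0.486431i
d^3_{-1,1}: k∈[2..4] ⇒ +0.888056 -0.561371 +0.033268 = +0.359953;  D = -0.211513-0.291254i
d^3_{0,1}: k∈[1..3] ⇒ +0.744636 -1.059099 +0.167373 = -0.147089;  D = +0.131676+0.065549i
d^3_{1,1}: k∈[0..2] ⇒ +0.312189 -1.184075 +0.421028 = -0.450857;  D = +0.450776-0.008524i
d^3_{2,1}: k∈[0..1] ⇒ -0.679757 +0.644547 = -0.035210;  D = +0.030905-0.016871i
d^3_{3,1}: single k=0 term ⇒ +0.573238;  D = -0.319065+0.476234i
Y_3^{m'}(θ=2.0989,φ=1.4212) and Σ D·Y over m':
  (+0.0890-0.2568i)·(-0.1167+0.2423i)  (-0.0722-0.4864i)·(+0.3671+0.1132i)  (-0.2115-0.2913i)·(+0.0112-0.0744i)  (+0.1317+0.0655i)·(+0.3254+0.0000i)  (+0.4508-0.0085i)·(-0.0112-0.0744i)  (+0.0309-0.0169i)·(+0.3671-0.1132i)  (-0.3191+0.4762i)·(+0.1167+0.2423i)
Y_3^1(R⁻¹ n̂) = -0.049621-0.166331i

Re=-0.0496 Im=-0.1663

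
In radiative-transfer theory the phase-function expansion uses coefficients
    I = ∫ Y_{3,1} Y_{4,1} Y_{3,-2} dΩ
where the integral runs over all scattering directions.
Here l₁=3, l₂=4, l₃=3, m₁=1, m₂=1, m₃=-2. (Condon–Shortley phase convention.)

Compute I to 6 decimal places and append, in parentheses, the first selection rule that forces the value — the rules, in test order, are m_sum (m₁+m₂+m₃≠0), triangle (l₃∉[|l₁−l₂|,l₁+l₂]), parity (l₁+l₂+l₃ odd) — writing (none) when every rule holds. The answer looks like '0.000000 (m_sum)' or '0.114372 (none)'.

Rules hold: Σm=0, L=10 even, 1≤3≤7.
N = 7·9·7 = 441
Δ = 4!·2!·4!/11! = 1/34650
Racah Σ t=1..3: t=1:−1/72 t=2:+1/16 t=3:−1/72 = 5/144
⇒ 3j(3 4 3; 0 0 0)² = 2/77, sgn -1
Racah Σ t=1..2: t=1:−1/144 t=2:+1/48 = 1/72
⇒ 3j(3 4 3; 1 1 -2)² = 16/693, sgn -1
4πI² = N·(3j₀)²·(3jₘ)² = 32/121
I = +1·√(0.264463/4π) = 0.14506992
No selection rule forces the value: the integral is nonzero (none).

0.145070 (none)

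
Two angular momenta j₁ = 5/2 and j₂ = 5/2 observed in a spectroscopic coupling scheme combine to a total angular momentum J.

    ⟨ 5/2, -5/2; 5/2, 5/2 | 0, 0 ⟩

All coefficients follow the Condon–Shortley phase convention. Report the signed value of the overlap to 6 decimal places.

−√(1/6) = -0.408248

triangle: 5!·0!·0!/6! = 120/720
(j±m)!: 0!·5!·5!·0!·0!·0! = 14400
prefactor² = (2J+1)·Δ·N² = 2400
  k=5: −1/(5!·0!·0!·0!·0!·0!) = -1/120
Σ = -1/120  ⇒  CG² = 2400·(-1/120)² = 1/6
CG = −√(1/6) = -0.408248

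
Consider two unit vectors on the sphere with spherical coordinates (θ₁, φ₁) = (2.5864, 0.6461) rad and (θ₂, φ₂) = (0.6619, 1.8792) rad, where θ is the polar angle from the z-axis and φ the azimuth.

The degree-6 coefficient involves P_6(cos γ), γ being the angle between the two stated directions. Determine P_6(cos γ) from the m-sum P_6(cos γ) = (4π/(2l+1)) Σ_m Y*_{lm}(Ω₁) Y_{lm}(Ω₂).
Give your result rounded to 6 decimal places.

0.249377

Summing Y*_{l m}(θ₁,φ₁)·Y_{l m}(θ₂,φ₂) over m ∈ [−6, 6]; prefactor 4π/(2·6+1) = 0.966644:
  m=-6: (-0.00769 - 0.00695j) × (0.00719 + 0.02503j) = 0.00012 - 0.00024j  (running Σ = 0.00012 - 0.00024j)
  m=-5: (0.05764 + 0.00514j) × (-0.11573 - 0.00333j) = -0.00665 - 0.00079j  (running Σ = -0.00653 - 0.00103j)
  m=-4: (-0.16232 + 0.10113j) × (0.09844 - 0.28081j) = 0.01242 + 0.05554j  (running Σ = 0.00589 + 0.05451j)
  m=-3: (0.14400 - 0.37402j) × (0.36636 + 0.27597j) = 0.15597 - 0.09729j  (running Σ = 0.16186 - 0.04278j)
  m=-2: (0.12968 + 0.45338j) × (-0.25862 + 0.18338j) = -0.11668 - 0.09347j  (running Σ = 0.04518 - 0.13625j)
  m=-1: (-0.08033 - 0.06057j) × (0.05396 + 0.16940j) = 0.00593 - 0.01688j  (running Σ = 0.05110 - 0.15313j)
  m=0: (-0.41014 + 0.00000j) × (-0.37981 + 0.00000j) = 0.15578 + 0.00000j  (running Σ = 0.20688 - 0.15313j)
  m=1: (0.08033 - 0.06057j) × (-0.05396 + 0.16940j) = 0.00593 + 0.01688j  (running Σ = 0.21281 - 0.13625j)
  m=2: (0.12968 - 0.45338j) × (-0.25862 - 0.18338j) = -0.11668 + 0.09347j  (running Σ = 0.09613 - 0.04278j)
  m=3: (-0.14400 - 0.37402j) × (-0.36636 + 0.27597j) = 0.15597 + 0.09729j  (running Σ = 0.25210 + 0.05451j)
  m=4: (-0.16232 - 0.10113j) × (0.09844 + 0.28081j) = 0.01242 - 0.05554j  (running Σ = 0.26452 - 0.00103j)
  m=5: (-0.05764 + 0.00514j) × (0.11573 - 0.00333j) = -0.00665 + 0.00079j  (running Σ = 0.25786 - 0.00024j)
  m=6: (-0.00769 + 0.00695j) × (0.00719 - 0.02503j) = 0.00012 + 0.00024j  (running Σ = 0.25798 - 0.00000j)
Total Σ_m = 0.25798 - 0.00000j. Multiply by 0.966644: 0.24938 - 0.00000j. P_6(cos γ) = 0.249377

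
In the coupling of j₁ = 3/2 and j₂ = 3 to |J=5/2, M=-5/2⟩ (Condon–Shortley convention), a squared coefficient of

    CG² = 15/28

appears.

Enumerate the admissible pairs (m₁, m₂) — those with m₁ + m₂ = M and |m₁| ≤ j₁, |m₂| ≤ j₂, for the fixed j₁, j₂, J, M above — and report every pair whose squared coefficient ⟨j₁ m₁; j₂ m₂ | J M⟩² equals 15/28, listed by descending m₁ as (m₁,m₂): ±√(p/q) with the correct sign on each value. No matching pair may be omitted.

(1/2,-3): +√(15/28)

Admissible pairs with m₁+m₂ = M = -5/2: (-3/2,-1), (-1/2,-2), (1/2,-3)
  (m₁,m₂)=(1/2,-3): CG² = 15/28, CG = +√(15/28)   ← matches the target
  (m₁,m₂)=(-1/2,-2): CG² = 5/14, CG = −√(5/14)
  (m₁,m₂)=(-3/2,-1): CG² = 3/28, CG = +√(3/28)
Pairs with CG² = 15/28: (1/2,-3): +√(15/28)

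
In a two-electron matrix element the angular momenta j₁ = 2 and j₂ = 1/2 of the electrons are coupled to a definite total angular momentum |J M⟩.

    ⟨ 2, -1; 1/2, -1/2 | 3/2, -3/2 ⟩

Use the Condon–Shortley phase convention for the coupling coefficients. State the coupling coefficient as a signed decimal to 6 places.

+0.447214  (= +√(1/5))

√[4·1!3!0!/5! · 1!3!0!1!0!3!] = √(36/5)
  +(−1)^0/∏(0,1,3,0,0,0)! = 1/6  (running 1/6)
⟨..|..⟩ = √(36/5)·(1/6) = +0.447214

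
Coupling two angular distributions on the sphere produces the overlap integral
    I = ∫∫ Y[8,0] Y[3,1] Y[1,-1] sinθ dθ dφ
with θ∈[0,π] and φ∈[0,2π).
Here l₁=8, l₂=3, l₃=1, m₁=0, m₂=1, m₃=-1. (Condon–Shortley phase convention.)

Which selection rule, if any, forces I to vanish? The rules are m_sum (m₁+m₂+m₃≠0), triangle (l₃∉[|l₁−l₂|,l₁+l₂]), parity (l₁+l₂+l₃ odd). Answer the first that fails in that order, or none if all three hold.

Σmᵢ = 0  ✓
l₃∈[|l₁−l₂|,l₁+l₂]=[5,11] required, l₃=1 fails  ✗
Σlᵢ = 12 ⇒ even

triangle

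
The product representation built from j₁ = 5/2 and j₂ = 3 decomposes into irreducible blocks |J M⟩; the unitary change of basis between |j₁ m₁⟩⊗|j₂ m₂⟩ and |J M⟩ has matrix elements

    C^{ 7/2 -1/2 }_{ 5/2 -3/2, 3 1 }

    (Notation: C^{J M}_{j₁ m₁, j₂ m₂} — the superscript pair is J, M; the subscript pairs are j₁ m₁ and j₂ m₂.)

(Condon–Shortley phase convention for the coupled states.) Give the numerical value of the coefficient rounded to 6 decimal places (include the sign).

j₁+j₂−J=2  J+j₁−j₂=3  J−j₁+j₂=4  j₁+j₂+J+1=10
(j₁±m₁, j₂±m₂, J±M) = (1,4,4,2,3,4)
P² = 18432/175
sum k=1..2:
  [1] −1/36 = -1/36
  [2] +1/16 = 1/16
S = 5/144
C² = P²·S² = 8/63 ; C = +0.356348

+0.356348  (= +√(8/63))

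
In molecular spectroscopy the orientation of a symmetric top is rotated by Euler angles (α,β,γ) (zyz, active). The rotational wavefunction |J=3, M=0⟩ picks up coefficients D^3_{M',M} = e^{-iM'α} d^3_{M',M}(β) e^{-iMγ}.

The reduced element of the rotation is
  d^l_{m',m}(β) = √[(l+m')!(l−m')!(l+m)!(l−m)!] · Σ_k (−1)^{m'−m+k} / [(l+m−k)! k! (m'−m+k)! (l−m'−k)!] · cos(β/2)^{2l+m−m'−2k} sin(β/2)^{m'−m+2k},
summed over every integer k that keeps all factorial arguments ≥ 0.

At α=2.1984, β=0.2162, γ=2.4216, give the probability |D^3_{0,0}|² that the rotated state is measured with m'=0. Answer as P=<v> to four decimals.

D^3_{0,0}(2.1984,0.2162,2.4216) = e^{-i·0·2.1984}·d^3_{0,0}(0.2162)·e^{-i·0·2.4216}. Compute d first:
With c≡cos(β/2)=0.994163 and s≡sin(β/2)=0.107890, N=[6·6·6·6]^{1/2}=36.000000
k: max(0,(0)−(0))=0 … min(3+(0),3−(0))=3
  k=0: (−1)^0·36.0000/(36)·0.9942^6·0.1079^0 = +0.965484
  k=1: (−1)^1·36.0000/(4)·0.9942^4·0.1079^2 = -0.102337
  k=2: (−1)^2·36.0000/(4)·0.9942^2·0.1079^4 = +0.001205
  k=3: (−1)^3·36.0000/(36)·0.9942^0·0.1079^6 = -0.000002
d^3_{0,0}(0.2162) = +0.965484 -0.102337 +0.001205 -0.000002 = +0.864351
|D^3_{0,0}|² = |d^3_{0,0}(β)|² = (+0.864351)² = 0.747103 (the z-rotation phases have unit modulus)

P=0.7471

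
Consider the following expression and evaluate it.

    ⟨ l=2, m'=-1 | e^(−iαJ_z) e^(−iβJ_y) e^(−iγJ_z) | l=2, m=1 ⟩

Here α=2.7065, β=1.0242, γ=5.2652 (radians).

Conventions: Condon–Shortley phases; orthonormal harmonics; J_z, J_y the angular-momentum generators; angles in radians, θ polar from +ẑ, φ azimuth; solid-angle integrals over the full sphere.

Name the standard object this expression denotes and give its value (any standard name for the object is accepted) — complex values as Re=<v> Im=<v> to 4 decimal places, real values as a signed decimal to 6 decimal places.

Wigner D-matrix element, Re=-0.4089 Im=-0.2696

This is a Wigner D-matrix element — the rotation-matrix element ⟨l m'| R(α,β,γ) |l m⟩ in the angular-momentum basis.
D^2_{-1,1}(2.7065,1.0242,5.2652) = e^{-i·-1·2.7065}·d^2_{-1,1}(1.0242)·e^{-i·1·5.2652}. Compute d first:
Half-angle: c=0.871717, s=0.490009. N=√(1·6·6·1)=6.000000
k: max(0,(1)−(-1))=2 … min(2+(1),2−(-1))=3
  k=2: (−1)^0·6.0000/(2)·0.8717^2·0.4900^2 = +0.547370
  k=3: (−1)^1·6.0000/(6)·0.8717^0·0.4900^4 = -0.057652
d^2_{-1,1}(1.0242) = +0.547370 -0.057652 = +0.489717
D = (-0.906831+0.421494i)·(+0.489717)·(+0.525082+0.851052i) = -0.408852-0.269561i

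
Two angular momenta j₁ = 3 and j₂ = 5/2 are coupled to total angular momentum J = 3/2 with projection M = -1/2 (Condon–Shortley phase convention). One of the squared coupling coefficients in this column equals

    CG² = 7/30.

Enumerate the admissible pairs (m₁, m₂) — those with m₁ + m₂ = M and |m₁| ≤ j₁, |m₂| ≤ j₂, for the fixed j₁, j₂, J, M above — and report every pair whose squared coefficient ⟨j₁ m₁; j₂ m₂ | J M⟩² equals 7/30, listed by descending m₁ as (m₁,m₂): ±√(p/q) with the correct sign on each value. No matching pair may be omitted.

Admissible pairs with m₁+m₂ = M = -1/2: (-3,5/2), (-2,3/2), (-1,1/2), (0,-1/2), (1,-3/2), (2,-5/2)
  (m₁,m₂)=(2,-5/2): CG² = 5/21, CG = +√(5/21)
  (m₁,m₂)=(1,-3/2): CG² = 7/30, CG = −√(7/30)   ← matches the target
  (m₁,m₂)=(0,-1/2): CG² = 4/35, CG = +√(4/35)
  (m₁,m₂)=(-1,1/2): CG² = 1/105, CG = −√(1/105)
  (m₁,m₂)=(-2,3/2): CG² = 1/21, CG = −√(1/21)
  (m₁,m₂)=(-3,5/2): CG² = 5/14, CG = +√(5/14)
Pairs with CG² = 7/30: (1,-3/2): −√(7/30)

(1,-3/2): −√(7/30)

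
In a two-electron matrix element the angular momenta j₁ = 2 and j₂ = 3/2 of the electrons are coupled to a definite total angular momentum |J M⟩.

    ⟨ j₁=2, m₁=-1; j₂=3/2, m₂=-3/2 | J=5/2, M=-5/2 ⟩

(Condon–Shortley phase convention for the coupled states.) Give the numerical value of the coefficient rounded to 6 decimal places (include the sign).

j₁+j₂−J=1  J+j₁−j₂=3  J−j₁+j₂=2  j₁+j₂+J+1=7
(j₁±m₁, j₂±m₂, J±M) = (1,3,0,3,0,5)
P² = 432/7
sum k=0..0:
  [0] +1/12 = 1/12
S = 1/12
C² = P²·S² = 3/7 ; C = +0.654654

+√(3/7) = +0.654654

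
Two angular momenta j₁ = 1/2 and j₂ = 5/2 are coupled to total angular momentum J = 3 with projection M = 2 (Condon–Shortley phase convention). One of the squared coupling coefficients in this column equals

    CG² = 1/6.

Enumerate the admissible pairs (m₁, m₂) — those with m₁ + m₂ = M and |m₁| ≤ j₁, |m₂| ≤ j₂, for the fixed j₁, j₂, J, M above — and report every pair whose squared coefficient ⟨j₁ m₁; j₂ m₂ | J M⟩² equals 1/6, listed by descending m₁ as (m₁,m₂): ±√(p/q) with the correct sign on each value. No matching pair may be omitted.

(-1/2,5/2): +√(1/6)

Admissible pairs with m₁+m₂ = M = 2: (-1/2,5/2), (1/2,3/2)
  (m₁,m₂)=(1/2,3/2): CG² = 5/6, CG = +√(5/6)
  (m₁,m₂)=(-1/2,5/2): CG² = 1/6, CG = +√(1/6)   ← matches the target
Pairs with CG² = 1/6: (-1/2,5/2): +√(1/6)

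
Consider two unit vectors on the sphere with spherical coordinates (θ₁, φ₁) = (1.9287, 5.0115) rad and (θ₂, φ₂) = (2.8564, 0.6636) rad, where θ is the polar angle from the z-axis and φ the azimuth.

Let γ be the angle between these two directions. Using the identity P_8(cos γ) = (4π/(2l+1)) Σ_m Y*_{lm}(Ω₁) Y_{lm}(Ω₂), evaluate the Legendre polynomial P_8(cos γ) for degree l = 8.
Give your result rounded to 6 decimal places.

Term-by-term m-sum for l=8 (normalisation 4π/17 = 0.739198):
  term(m=-8) = -0.000006-0.000001i   from Y*(Ω₁)=-0.223653+0.207814i, Y(Ω₂)=+0.000011+0.000017i
  term(m=-7) = +0.000070-0.000105i   from Y*(Ω₁)=+0.395691+0.228126i, Y(Ω₂)=+0.000019-0.000275i
  term(m=-6) = +0.000295+0.000417i   from Y*(Ω₁)=+0.047438-0.208348i, Y(Ω₂)=-0.001596+0.001781i
  term(m=-5) = +0.003429-0.000881i   from Y*(Ω₁)=+0.237362-0.017893i, Y(Ω₂)=+0.014641-0.002610i
  term(m=-4) = -0.002423+0.021379i   from Y*(Ω₁)=-0.115368-0.293648i, Y(Ω₂)=-0.060261-0.031925i
  term(m=-3) = +0.020054+0.010372i   from Y*(Ω₁)=+0.077955-0.062201i, Y(Ω₂)=+0.092311+0.206709i
  term(m=-2) = -0.123742+0.110512i   from Y*(Ω₁)=-0.271339-0.184926i, Y(Ω₂)=+0.121864-0.490337i
  term(m=-1) = +0.008209+0.021517i   from Y*(Ω₁)=+0.011234-0.036431i, Y(Ω₂)=-0.475888+0.372092i
  term(m=+0) = +0.004102+0.000000i   from Y*(Ω₁)=-0.327131-0.000000i, Y(Ω₂)=-0.012538+0.000000i
  term(m=+1) = +0.008209-0.021517i   from Y*(Ω₁)=-0.011234-0.036431i, Y(Ω₂)=+0.475888+0.372092i
  term(m=+2) = -0.123742-0.110512i   from Y*(Ω₁)=-0.271339+0.184926i, Y(Ω₂)=+0.121864+0.490337i
  term(m=+3) = +0.020054-0.010372i   from Y*(Ω₁)=-0.077955-0.062201i, Y(Ω₂)=-0.092311+0.206709i
  term(m=+4) = -0.002423-0.021379i   from Y*(Ω₁)=-0.115368+0.293648i, Y(Ω₂)=-0.060261+0.031925i
  term(m=+5) = +0.003429+0.000881i   from Y*(Ω₁)=-0.237362-0.017893i, Y(Ω₂)=-0.014641-0.002610i
  term(m=+6) = +0.000295-0.000417i   from Y*(Ω₁)=+0.047438+0.208348i, Y(Ω₂)=-0.001596-0.001781i
  term(m=+7) = +0.000070+0.000105i   from Y*(Ω₁)=-0.395691+0.228126i, Y(Ω₂)=-0.000019-0.000275i
  term(m=+8) = -0.000006+0.000001i   from Y*(Ω₁)=-0.223653-0.207814i, Y(Ω₂)=+0.000011-0.000017i
Σ over m = -0.184126-0.000000i; ×(4π/17) → -0.136106-0.000000i. Real part: -0.136106

-0.136106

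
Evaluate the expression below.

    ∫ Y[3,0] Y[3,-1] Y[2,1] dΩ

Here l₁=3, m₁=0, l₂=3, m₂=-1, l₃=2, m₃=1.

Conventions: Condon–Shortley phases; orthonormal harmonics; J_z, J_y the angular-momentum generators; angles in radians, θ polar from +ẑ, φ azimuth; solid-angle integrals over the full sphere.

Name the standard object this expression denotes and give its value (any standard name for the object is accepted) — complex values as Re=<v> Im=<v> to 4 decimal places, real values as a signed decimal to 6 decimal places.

This is a Gaunt coefficient — the integral of a triple product of spherical harmonics over the sphere.
m-sum 0 ✓  L=8 even ✓  0≤2≤6 ✓
Π(2lᵢ+1) = 7×7×5 = 245
triangle coeff Δ(3,3,2) = 1/3780
Σ_t [1,3]: t=1:−1/24 t=2:+1/4 t=3:−1/24 = 1/6
(3j)²=4/105 [(3 3 2; 0 0 0)], sign=+1
Σ_t [1,2]: t=1:−1/12 t=2:+1/8 = 1/24
(3j)²=1/210 [(3 3 2; 0 -1 1)], sign=-1
⇒ 4πI² = 2/45
I = (-1)√(2/45/(4π)) = -0.05947080

Gaunt coefficient, -0.059471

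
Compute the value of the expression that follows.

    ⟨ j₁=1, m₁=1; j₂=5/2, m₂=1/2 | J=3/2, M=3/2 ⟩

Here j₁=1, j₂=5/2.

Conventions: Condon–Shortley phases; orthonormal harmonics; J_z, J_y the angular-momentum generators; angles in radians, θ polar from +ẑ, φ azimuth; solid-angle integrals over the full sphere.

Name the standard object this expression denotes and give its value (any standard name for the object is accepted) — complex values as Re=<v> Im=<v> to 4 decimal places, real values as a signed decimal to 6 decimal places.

This is a Clebsch–Gordan (vector-coupling) coefficient.
triangle: 2!×0!×3!/6! = 12/720
(j±m)!: 2!×0!×3!×2!×3!×0! = 144
prefactor² = (2J+1)×Δ×N² = 48/5
  k=0: +1/(0!×2!×0!×3!×0!×0!) = 1/12
Σ = 1/12  ⇒  CG² = 48/5×(1/12)² = 1/15
CG = +√(1/15) = +0.258199

Clebsch–Gordan coefficient, +√(1/15) ≈ +0.258199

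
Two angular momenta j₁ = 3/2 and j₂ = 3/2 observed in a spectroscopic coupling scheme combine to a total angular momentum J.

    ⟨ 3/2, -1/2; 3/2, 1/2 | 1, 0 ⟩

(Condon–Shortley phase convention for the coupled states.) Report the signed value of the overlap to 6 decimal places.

-0.223607

j₁+j₂−J=2  J+j₁−j₂=1  J−j₁+j₂=1  j₁+j₂+J+1=5
(j₁±m₁, j₂±m₂, J±M) = (1,2,2,1,1,1)
P² = 1/5
sum k=1..2:
  [1] −1/1 = -1
  [2] +1/2 = 1/2
S = -1/2
C² = P²·S² = 1/20 ; C = -0.223607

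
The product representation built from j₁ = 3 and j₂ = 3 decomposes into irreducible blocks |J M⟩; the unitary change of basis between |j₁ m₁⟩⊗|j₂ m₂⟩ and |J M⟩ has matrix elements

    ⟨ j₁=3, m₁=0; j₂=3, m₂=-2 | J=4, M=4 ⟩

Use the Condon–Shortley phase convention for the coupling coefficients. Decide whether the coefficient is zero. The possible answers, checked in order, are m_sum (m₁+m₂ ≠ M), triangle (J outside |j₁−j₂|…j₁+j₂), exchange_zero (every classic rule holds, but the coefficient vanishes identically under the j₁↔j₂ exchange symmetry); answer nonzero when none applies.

m-sum: m₁+m₂ = 0+(-2) = -2, M = 4  ✗ ⇒ coefficient is 0

m_sum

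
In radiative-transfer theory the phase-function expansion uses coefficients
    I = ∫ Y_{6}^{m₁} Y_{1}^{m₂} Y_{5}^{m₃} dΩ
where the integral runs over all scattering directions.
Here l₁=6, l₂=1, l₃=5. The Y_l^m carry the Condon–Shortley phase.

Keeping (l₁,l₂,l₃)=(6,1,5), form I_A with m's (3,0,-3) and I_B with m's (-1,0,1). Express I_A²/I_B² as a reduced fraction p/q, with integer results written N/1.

27/35

Same 6,1,5: normalisation and zero-m 3j drop out of the ratio.
A: Δ: 2! 10! 0! / 13! → 1/858; sum: t=1:−1/80640 = -1/80640; 3j²(6 1 5; 3 0 -3) = Δ·Π!·Σ² = 9/286  (sign -1)
B: Δ: 2! 10! 0! / 13! → 1/858; sum: t=1:−1/17280 = -1/17280; 3j²(6 1 5; -1 0 1) = Δ·Π!·Σ² = 35/858  (sign -1)
I_A²/I_B² = (9/286)/(35/858) = 27/35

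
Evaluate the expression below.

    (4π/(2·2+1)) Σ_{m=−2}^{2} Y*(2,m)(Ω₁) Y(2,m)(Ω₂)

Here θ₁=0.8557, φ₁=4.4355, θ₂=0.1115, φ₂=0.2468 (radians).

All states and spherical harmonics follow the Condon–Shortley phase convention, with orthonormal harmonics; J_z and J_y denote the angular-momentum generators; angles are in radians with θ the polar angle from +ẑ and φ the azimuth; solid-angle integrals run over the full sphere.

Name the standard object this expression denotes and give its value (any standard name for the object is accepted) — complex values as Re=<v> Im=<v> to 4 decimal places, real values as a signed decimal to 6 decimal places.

This sum is the spherical-harmonic addition theorem: it equals the Legendre polynomial P_l(cos γ) of the angle γ between the two directions.
Summing Y*_{l m}(θ₁,φ₁)·Y_{l m}(θ₂,φ₂) over m ∈ [−2, 2]; prefactor 4π/(2·2+1) = 2.513274:
  term(m=-2) = (-0.000526, 0.000912)   from Y*(Ω₁)=(-0.187293, 0.115806), Y(Ω₂)=(0.004212, -0.002266)
  term(m=-1) = (-0.016339, -0.028294)   from Y*(Ω₁)=(-0.104552, -0.367895), Y(Ω₂)=(0.082838, -0.020870)
  term(m=+0) = (0.056581, 0.000000)   from Y*(Ω₁)=(0.091397, -0.000000), Y(Ω₂)=(0.619069, 0.000000)
  term(m=+1) = (-0.016339, 0.028294)   from Y*(Ω₁)=(0.104552, -0.367895), Y(Ω₂)=(-0.082838, -0.020870)
  term(m=+2) = (-0.000526, -0.000912)   from Y*(Ω₁)=(-0.187293, -0.115806), Y(Ω₂)=(0.004212, 0.002266)
Total Σ_m = (0.022850, 0.000000). Multiply by 2.513274: (0.057430, 0.000000). P_2(cos γ) = 0.057430

Legendre polynomial (addition theorem), +0.057430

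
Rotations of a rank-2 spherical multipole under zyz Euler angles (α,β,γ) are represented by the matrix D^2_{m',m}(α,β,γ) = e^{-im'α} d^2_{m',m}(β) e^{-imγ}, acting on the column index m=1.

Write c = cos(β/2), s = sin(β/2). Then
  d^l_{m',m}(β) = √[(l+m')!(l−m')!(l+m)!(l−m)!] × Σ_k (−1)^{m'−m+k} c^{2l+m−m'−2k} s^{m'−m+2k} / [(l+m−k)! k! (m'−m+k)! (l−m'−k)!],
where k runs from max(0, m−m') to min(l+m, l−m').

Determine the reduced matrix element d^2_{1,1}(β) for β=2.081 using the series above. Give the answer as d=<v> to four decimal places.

d^2_{1,1}(β=2.0810) via the finite sum:
Half-angle: c=0.505789, s=0.862657. N=√(6·1·6·1)=6.000000
Admissible k: 0..1 (factorial args all ≥0)
  k=0: (−1)^0·6.0000/(6)·0.5058^4·0.8627^0 = +0.065445
  k=1: (−1)^1·6.0000/(2)·0.5058^2·0.8627^2 = -0.571132
d^2_{1,1}(2.0810) = +0.065445 -0.571132 = -0.505687

d=-0.5057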